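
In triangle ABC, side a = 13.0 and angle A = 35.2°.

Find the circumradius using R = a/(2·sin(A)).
R = a/(2·sin(A)) = 13.0/(2·sin(35.2°))
sin(35.2°) ≈ 0.576432
R ≈ 13.0/(2·0.576432) = 13.0/1.15286 ≈ 11.2763

R = 11.28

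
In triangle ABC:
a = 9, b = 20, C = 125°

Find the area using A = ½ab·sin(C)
A = ½·a·b·sin(C) = ½·9·20·sin(125°)
sin(125°) ≈ 0.819152
A ≈ ½·180·0.819152 = 90·0.819152 ≈ 73.7237

Area = 73.72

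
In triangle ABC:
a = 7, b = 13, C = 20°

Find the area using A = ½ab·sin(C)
A = ½·a·b·sin(C) = ½·7·13·sin(20°)
sin(20°) ≈ 0.34202
A ≈ ½·91·0.34202 = 45.5·0.34202 ≈ 15.5619

Area = 15.56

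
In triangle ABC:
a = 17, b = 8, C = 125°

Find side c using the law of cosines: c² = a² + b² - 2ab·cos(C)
c² = 17² + 8² − 2·17·8·cos(125°)
cos(125°) ≈ -0.573576
c² ≈ 289 + 64 − 272·(-0.573576) ≈ 353 + 156.013 ≈ 509.013
c ≈ √509.013 ≈ 22.5613

c = 22.56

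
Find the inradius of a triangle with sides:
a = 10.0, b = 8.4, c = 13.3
r = Area/s where s is the semi-perimeter.
s = (10.0 + 8.4 + 13.3)/2 = 31.7/2 = 15.85
Area = √(s(s−a)(s−b)(s−c)) = √(15.85·5.85·7.45·2.55) ≈ √1761.5 ≈ 41.9702
r ≈ 41.9702/15.85 ≈ 2.64796

r = 2.648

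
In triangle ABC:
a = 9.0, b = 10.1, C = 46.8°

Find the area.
Two sides and the included angle (SAS): A = ½·a·b·sin(C) = ½·9.0·10.1·sin(46.8°)
sin(46.8°) ≈ 0.728969
A ≈ ½·90.9·0.728969 = 45.45·0.728969 ≈ 33.1316

Area = 33.13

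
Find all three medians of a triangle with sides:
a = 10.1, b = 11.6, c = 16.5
Median formula: m_a = ½√(2b² + 2c² − a²) (and cyclically). a² = 102.01, b² = 134.56, c² = 272.25.
m_a = ½√(2·134.56 + 2·272.25 − 102.01) = ½√711.61 ≈ ½·26.676 ≈ 13.338
m_b = ½√(2·102.01 + 2·272.25 − 134.56) = ½√613.96 ≈ ½·24.7782 ≈ 12.3891
m_c = ½√(2·102.01 + 2·134.56 − 272.25) = ½√200.89 ≈ ½·14.1736 ≈ 7.08678

m_a = 13.34, m_b = 12.39, m_c = 7.087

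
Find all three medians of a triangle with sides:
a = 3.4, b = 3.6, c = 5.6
Median formula: m_a = ½√(2b² + 2c² − a²) (and cyclically). a² = 11.56, b² = 12.96, c² = 31.36.
m_a = ½√(2·12.96 + 2·31.36 − 11.56) = ½√77.08 ≈ ½·8.77952 ≈ 4.38976
m_b = ½√(2·11.56 + 2·31.36 − 12.96) = ½√72.88 ≈ ½·8.53698 ≈ 4.26849
m_c = ½√(2·11.56 + 2·12.96 − 31.36) = ½√17.68 ≈ ½·4.20476 ≈ 2.10238

m_a = 4.39, m_b = 4.268, m_c = 2.102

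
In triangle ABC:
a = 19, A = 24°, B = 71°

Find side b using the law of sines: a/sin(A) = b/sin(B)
a/sin(A) = b/sin(B)  ⇒  b = a·sin(B)/sin(A) = 19·sin(71°)/sin(24°)
sin(71°) ≈ 0.945519, sin(24°) ≈ 0.406737
b ≈ 19·0.945519/0.406737 ≈ 17.9649/0.406737 ≈ 44.1683

b = 44.17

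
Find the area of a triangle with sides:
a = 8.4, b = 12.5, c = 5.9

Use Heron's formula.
s = (8.4 + 12.5 + 5.9)/2 = 26.8/2 = 13.4
s − a = 5, s − b = 0.9, s − c = 7.5
s(s−a)(s−b)(s−c) = 13.4·5·0.9·7.5 ≈ 452.25
Area = √452.25 ≈ 21.2662

Area = 21.27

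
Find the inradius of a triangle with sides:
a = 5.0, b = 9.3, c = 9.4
r = Area/s where s is the semi-perimeter.
s = (5.0 + 9.3 + 9.4)/2 = 23.7/2 = 11.85
Area = √(s(s−a)(s−b)(s−c)) = √(11.85·6.85·2.55·2.45) ≈ √507.125 ≈ 22.5194
r ≈ 22.5194/11.85 ≈ 1.90037

r = 1.9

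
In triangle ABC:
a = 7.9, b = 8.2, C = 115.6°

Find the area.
Two sides and the included angle (SAS): A = ½·a·b·sin(C) = ½·7.9·8.2·sin(115.6°)
sin(115.6°) ≈ 0.901833
A ≈ ½·64.78·0.901833 = 32.39·0.901833 ≈ 29.2104

Area = 29.21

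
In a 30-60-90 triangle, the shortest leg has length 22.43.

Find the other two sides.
In a 30-60-90 triangle the sides are in ratio 1 : √3 : 2 (short leg : long leg : hypotenuse).
Long leg = 22.43·√3 ≈ 22.43·1.73205 ≈ 38.8499
Hypotenuse = 2·22.43 = 44.86

Long leg = 22.43√3 = 38.85, Hypotenuse = 44.86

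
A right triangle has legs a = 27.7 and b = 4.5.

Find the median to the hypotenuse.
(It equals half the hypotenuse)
Hypotenuse c = √(a² + b²) = √(767.29 + 20.25) = √787.54 ≈ 28.0631
Median to hypotenuse = c/2 ≈ 28.0631/2 ≈ 14.0316

Median = 14.03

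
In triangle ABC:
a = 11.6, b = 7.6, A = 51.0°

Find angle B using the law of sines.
a/sin(A) = b/sin(B)  ⇒  sin(B) = b·sin(A)/a = 7.6·sin(51.0°)/11.6
sin(51.0°) ≈ 0.777146
sin(B) ≈ 7.6·0.777146/11.6 ≈ 5.90631/11.6 ≈ 0.509165
B = arcsin(0.509165) ≈ 30.6082°
(Since b ≤ a we need B ≤ A, so the obtuse alternative 180° − 30.6082° ≈ 149.392° is rejected.)

B = 30.61°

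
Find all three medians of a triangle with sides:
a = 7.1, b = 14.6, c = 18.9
Median formula: m_a = ½√(2b² + 2c² − a²) (and cyclically). a² = 50.41, b² = 213.16, c² = 357.21.
m_a = ½√(2·213.16 + 2·357.21 − 50.41) = ½√1090.33 ≈ ½·33.0201 ≈ 16.5101
m_b = ½√(2·50.41 + 2·357.21 − 213.16) = ½√602.08 ≈ ½·24.5373 ≈ 12.2687
m_c = ½√(2·50.41 + 2·213.16 − 357.21) = ½√169.93 ≈ ½·13.0357 ≈ 6.51786

m_a = 16.51, m_b = 12.27, m_c = 6.518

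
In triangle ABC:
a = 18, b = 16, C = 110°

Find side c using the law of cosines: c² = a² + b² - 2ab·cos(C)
c² = 18² + 16² − 2·18·16·cos(110°)
cos(110°) ≈ -0.34202
c² ≈ 324 + 256 − 576·(-0.34202) ≈ 580 + 197.004 ≈ 777.004
c ≈ √777.004 ≈ 27.8748

c = 27.87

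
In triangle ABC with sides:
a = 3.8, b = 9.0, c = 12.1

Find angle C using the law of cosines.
c² = a² + b² − 2ab·cos(C)  ⇒  cos(C) = (a² + b² − c²)/(2ab)
cos(C) = (3.8² + 9.0² − 12.1²)/(2·3.8·9.0) = (14.44 + 81 − 146.41)/68.4 = -50.97/68.4 ≈ -0.745175
C = arccos(-0.745175) ≈ 138.174°

C = 138.2°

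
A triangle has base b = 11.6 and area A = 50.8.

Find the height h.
A = ½·b·h  ⇒  h = 2A/b = 2·50.8/11.6 = 101.6/11.6 ≈ 8.75862

h = 8.759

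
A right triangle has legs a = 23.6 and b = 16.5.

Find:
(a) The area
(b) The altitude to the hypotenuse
(a) The legs are perpendicular, so Area = ½·a·b = ½·23.6·16.5 = ½·389.4 = 194.7
(b) Hypotenuse c = √(a² + b²) = √(556.96 + 272.25) = √829.21 ≈ 28.796
    Area = ½·c·h_c  ⇒  h_c = 2·Area/c = 389.4/28.796 ≈ 13.5227

Area = 194.7, h_c = 13.52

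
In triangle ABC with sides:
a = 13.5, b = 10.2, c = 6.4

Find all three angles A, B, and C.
Law of cosines for each angle (a² = 182.25, b² = 104.04, c² = 40.96):
cos(A) = (b² + c² − a²)/(2bc) = (104.04 + 40.96 − 182.25)/(2·10.2·6.4) = -37.25/130.56 ≈ -0.285309  ⇒  A ≈ 106.577°
cos(B) = (a² + c² − b²)/(2ac) = (182.25 + 40.96 − 104.04)/(2·13.5·6.4) = 119.17/172.8 ≈ 0.689641  ⇒  B ≈ 46.3983°
cos(C) = (a² + b² − c²)/(2ab) = (182.25 + 104.04 − 40.96)/(2·13.5·10.2) = 245.33/275.4 ≈ 0.890813  ⇒  C ≈ 27.0244°
Check: A + B + C ≈ 180°

A = 106.6°, B = 46.4°, C = 27.02°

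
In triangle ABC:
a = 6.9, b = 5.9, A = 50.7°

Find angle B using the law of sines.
a/sin(A) = b/sin(B)  ⇒  sin(B) = b·sin(A)/a = 5.9·sin(50.7°)/6.9
sin(50.7°) ≈ 0.77384
sin(B) ≈ 5.9·0.77384/6.9 ≈ 4.56566/6.9 ≈ 0.661689
B = arcsin(0.661689) ≈ 41.4288°
(Since b ≤ a we need B ≤ A, so the obtuse alternative 180° − 41.4288° ≈ 138.571° is rejected.)

B = 41.43°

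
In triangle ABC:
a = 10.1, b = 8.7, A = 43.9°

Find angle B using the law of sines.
a/sin(A) = b/sin(B)  ⇒  sin(B) = b·sin(A)/a = 8.7·sin(43.9°)/10.1
sin(43.9°) ≈ 0.693402
sin(B) ≈ 8.7·0.693402/10.1 ≈ 6.0326/10.1 ≈ 0.597287
B = arcsin(0.597287) ≈ 36.6758°
(Since b ≤ a we need B ≤ A, so the obtuse alternative 180° − 36.6758° ≈ 143.324° is rejected.)

B = 36.68°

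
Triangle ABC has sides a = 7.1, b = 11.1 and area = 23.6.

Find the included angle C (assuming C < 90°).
Area = ½·a·b·sin(C)  ⇒  sin(C) = 2·Area/(a·b) = 2·23.6/(7.1·11.1) = 47.2/78.81 ≈ 0.598909
C = arcsin(0.598909) ≈ 36.7918° (taking the acute solution since C < 90°)

C = 36.79°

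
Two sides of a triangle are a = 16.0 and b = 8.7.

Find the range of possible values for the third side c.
Triangle inequality: |a − b| < c < a + b
|a − b| = |16.0 − 8.7| = 7.3
a + b = 16.0 + 8.7 = 24.7

7.3 < c < 24.7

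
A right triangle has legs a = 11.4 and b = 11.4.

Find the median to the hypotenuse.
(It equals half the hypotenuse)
Hypotenuse c = √(a² + b²) = √(129.96 + 129.96) = √259.92 ≈ 16.122
Median to hypotenuse = c/2 ≈ 16.122/2 ≈ 8.06102

Median = 8.061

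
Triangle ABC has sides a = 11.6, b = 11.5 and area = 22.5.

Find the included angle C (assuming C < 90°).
Area = ½·a·b·sin(C)  ⇒  sin(C) = 2·Area/(a·b) = 2·22.5/(11.6·11.5) = 45/133.4 ≈ 0.337331
C = arcsin(0.337331) ≈ 19.7144° (taking the acute solution since C < 90°)

C = 19.71°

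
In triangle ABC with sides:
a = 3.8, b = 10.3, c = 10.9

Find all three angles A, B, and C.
Law of cosines for each angle (a² = 14.44, b² = 106.09, c² = 118.81):
cos(A) = (b² + c² − a²)/(2bc) = (106.09 + 118.81 − 14.44)/(2·10.3·10.9) = 210.46/224.54 ≈ 0.937294  ⇒  A ≈ 20.398°
cos(B) = (a² + c² − b²)/(2ac) = (14.44 + 118.81 − 106.09)/(2·3.8·10.9) = 27.16/82.84 ≈ 0.327861  ⇒  B ≈ 70.861°
cos(C) = (a² + b² − c²)/(2ab) = (14.44 + 106.09 − 118.81)/(2·3.8·10.3) = 1.72/78.28 ≈ 0.0219724  ⇒  C ≈ 88.741°
Check: A + B + C ≈ 180°

A = 20.4°, B = 70.86°, C = 88.74°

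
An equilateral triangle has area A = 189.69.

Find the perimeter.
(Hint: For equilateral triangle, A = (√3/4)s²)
A = (√3/4)s²  ⇒  s² = 4A/√3 = 4·189.69/√3 = 758.76/1.73205 ≈ 438.07
s ≈ √438.07 ≈ 20.9301
Perimeter = 3s ≈ 3·20.9301 ≈ 62.7904

Perimeter = 62.79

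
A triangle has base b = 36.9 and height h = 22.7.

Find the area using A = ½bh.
A = ½·b·h = ½·36.9·22.7 = ½·837.63 = 418.815

Area = 418.815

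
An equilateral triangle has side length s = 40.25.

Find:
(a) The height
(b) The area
(a) The height splits the triangle into two 30-60-90 halves: h = s·√3/2 = 40.25·1.73205/2 ≈ 69.715/2 ≈ 34.8575
(b) Area = (√3/4)·s² = (√3/4)·40.25² = (√3/4)·1620.0625 ≈ 0.433013·1620.0625 ≈ 701.508

Height = 34.86, Area = 701.5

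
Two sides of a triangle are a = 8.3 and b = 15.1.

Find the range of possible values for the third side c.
Triangle inequality: |a − b| < c < a + b
|a − b| = |8.3 − 15.1| = 6.8
a + b = 8.3 + 15.1 = 23.4

6.8 < c < 23.4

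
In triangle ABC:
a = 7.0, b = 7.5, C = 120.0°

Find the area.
Two sides and the included angle (SAS): A = ½·a·b·sin(C) = ½·7.0·7.5·sin(120.0°)
sin(120.0°) ≈ 0.866025
A ≈ ½·52.5·0.866025 = 26.25·0.866025 ≈ 22.7332

Area = 22.73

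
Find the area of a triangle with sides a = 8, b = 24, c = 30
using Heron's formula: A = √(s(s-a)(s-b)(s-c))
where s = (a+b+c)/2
s = (8 + 24 + 30)/2 = 62/2 = 31
s − a = 23, s − b = 7, s − c = 1
s(s−a)(s−b)(s−c) = 31·23·7·1 = 4991
Area = √4991 ≈ 70.647

s = 31.0, Area = 70.65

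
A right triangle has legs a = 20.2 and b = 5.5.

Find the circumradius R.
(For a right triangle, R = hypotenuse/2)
Hypotenuse c = √(a² + b²) = √(408.04 + 30.25) = √438.29 ≈ 20.9354
R = c/2 ≈ 20.9354/2 ≈ 10.4677

R = 10.47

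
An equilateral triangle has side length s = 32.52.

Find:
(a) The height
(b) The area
(a) The height splits the triangle into two 30-60-90 halves: h = s·√3/2 = 32.52·1.73205/2 ≈ 56.3263/2 ≈ 28.1631
(b) Area = (√3/4)·s² = (√3/4)·32.52² = (√3/4)·1057.5504 ≈ 0.433013·1057.5504 ≈ 457.933

Height = 28.16, Area = 457.9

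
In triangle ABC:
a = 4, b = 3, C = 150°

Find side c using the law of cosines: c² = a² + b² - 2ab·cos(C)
c² = 4² + 3² − 2·4·3·cos(150°)
cos(150°) ≈ -0.866025
c² ≈ 16 + 9 − 24·(-0.866025) ≈ 25 + 20.7846 ≈ 45.7846
c ≈ √45.7846 ≈ 6.76643

c = 6.766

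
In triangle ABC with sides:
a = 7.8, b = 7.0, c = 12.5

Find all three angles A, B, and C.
Law of cosines for each angle (a² = 60.84, b² = 49, c² = 156.25):
cos(A) = (b² + c² − a²)/(2bc) = (49 + 156.25 − 60.84)/(2·7.0·12.5) = 144.41/175 ≈ 0.8252  ⇒  A ≈ 34.3912°
cos(B) = (a² + c² − b²)/(2ac) = (60.84 + 156.25 − 49)/(2·7.8·12.5) = 168.09/195 ≈ 0.862  ⇒  B ≈ 30.4581°
cos(C) = (a² + b² − c²)/(2ab) = (60.84 + 49 − 156.25)/(2·7.8·7.0) = -46.41/109.2 ≈ -0.425  ⇒  C ≈ 115.151°
Check: A + B + C ≈ 180°

A = 34.39°, B = 30.46°, C = 115.2°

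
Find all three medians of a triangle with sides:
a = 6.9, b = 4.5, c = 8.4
Median formula: m_a = ½√(2b² + 2c² − a²) (and cyclically). a² = 47.61, b² = 20.25, c² = 70.56.
m_a = ½√(2·20.25 + 2·70.56 − 47.61) = ½√134.01 ≈ ½·11.5763 ≈ 5.78813
m_b = ½√(2·47.61 + 2·70.56 − 20.25) = ½√216.09 ≈ ½·14.7 ≈ 7.35
m_c = ½√(2·47.61 + 2·20.25 − 70.56) = ½√65.16 ≈ ½·8.07217 ≈ 4.03609

m_a = 5.788, m_b = 7.35, m_c = 4.036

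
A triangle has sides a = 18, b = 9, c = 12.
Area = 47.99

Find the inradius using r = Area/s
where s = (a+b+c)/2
s = (18 + 9 + 12)/2 = 39/2 = 19.5
r = Area/s = 47.99/19.5 ≈ 2.46103

r = 2.461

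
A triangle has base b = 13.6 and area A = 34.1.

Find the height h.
A = ½·b·h  ⇒  h = 2A/b = 2·34.1/13.6 = 68.2/13.6 ≈ 5.01471

h = 5.015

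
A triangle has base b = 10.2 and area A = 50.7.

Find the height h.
A = ½·b·h  ⇒  h = 2A/b = 2·50.7/10.2 = 101.4/10.2 ≈ 9.94118

h = 9.941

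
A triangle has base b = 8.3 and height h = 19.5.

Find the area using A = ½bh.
A = ½·b·h = ½·8.3·19.5 = ½·161.85 = 80.925

Area = 80.925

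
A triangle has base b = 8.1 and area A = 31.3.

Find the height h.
A = ½·b·h  ⇒  h = 2A/b = 2·31.3/8.1 = 62.6/8.1 ≈ 7.7284

h = 7.728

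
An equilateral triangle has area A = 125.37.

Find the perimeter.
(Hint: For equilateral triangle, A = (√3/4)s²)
A = (√3/4)s²  ⇒  s² = 4A/√3 = 4·125.37/√3 = 501.48/1.73205 ≈ 289.53
s ≈ √289.53 ≈ 17.0156
Perimeter = 3s ≈ 3·17.0156 ≈ 51.0467

Perimeter = 51.05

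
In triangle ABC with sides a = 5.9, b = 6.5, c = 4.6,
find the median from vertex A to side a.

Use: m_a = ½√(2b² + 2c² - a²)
m_a = ½√(2·6.5² + 2·4.6² − 5.9²) = ½√(2·42.25 + 2·21.16 − 34.81) = ½√(84.5 + 42.32 − 34.81) = ½√92.01
√92.01 ≈ 9.59218, so m_a ≈ 4.79609

m_a = 4.796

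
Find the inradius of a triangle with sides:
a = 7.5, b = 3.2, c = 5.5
r = Area/s where s is the semi-perimeter.
s = (7.5 + 3.2 + 5.5)/2 = 16.2/2 = 8.1
Area = √(s(s−a)(s−b)(s−c)) = √(8.1·0.6·4.9·2.6) ≈ √61.9164 ≈ 7.8687
r ≈ 7.8687/8.1 ≈ 0.971444

r = 0.9714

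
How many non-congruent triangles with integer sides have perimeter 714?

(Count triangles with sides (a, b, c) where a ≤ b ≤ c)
Let a ≤ b ≤ c with a + b + c = 714. The only binding inequality is a + b > c, i.e. 714 − c > c, so c < 714/2; and c ≥ 714/3 since c is the largest side.
So 238 ≤ c ≤ 356. For each c, b runs from ⌈(714 − c)/2⌉ up to c (then a = 714 − b − c satisfies 1 ≤ a ≤ b automatically), giving c − ⌈(714 − c)/2⌉ + 1 choices.
Summing over c: 1 + 2 + 4 + 5 + … + 176 + 178  (119 terms, c = 238, …, 356) = 10621
Check (closed form: nearest integer to p²/48 for even p, (p+3)²/48 for odd p): 714²/48 = 509796/48 ≈ 10620.75 → 10621

10621 triangles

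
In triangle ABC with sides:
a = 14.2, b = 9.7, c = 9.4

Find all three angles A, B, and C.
Law of cosines for each angle (a² = 201.64, b² = 94.09, c² = 88.36):
cos(A) = (b² + c² − a²)/(2bc) = (94.09 + 88.36 − 201.64)/(2·9.7·9.4) = -19.19/182.36 ≈ -0.105231  ⇒  A ≈ 96.0405°
cos(B) = (a² + c² − b²)/(2ac) = (201.64 + 88.36 − 94.09)/(2·14.2·9.4) = 195.91/266.96 ≈ 0.733855  ⇒  B ≈ 42.7894°
cos(C) = (a² + b² − c²)/(2ab) = (201.64 + 94.09 − 88.36)/(2·14.2·9.7) = 207.37/275.48 ≈ 0.752759  ⇒  C ≈ 41.1701°
Check: A + B + C ≈ 180°

A = 96.04°, B = 42.79°, C = 41.17°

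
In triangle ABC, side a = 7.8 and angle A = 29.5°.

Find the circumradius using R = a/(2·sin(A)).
R = a/(2·sin(A)) = 7.8/(2·sin(29.5°))
sin(29.5°) ≈ 0.492424
R ≈ 7.8/(2·0.492424) = 7.8/0.984847 ≈ 7.92001

R = 7.92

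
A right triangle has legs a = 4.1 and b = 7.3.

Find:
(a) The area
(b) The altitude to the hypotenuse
(a) The legs are perpendicular, so Area = ½·a·b = ½·4.1·7.3 = ½·29.93 = 14.965
(b) Hypotenuse c = √(a² + b²) = √(16.81 + 53.29) = √70.1 ≈ 8.37257
    Area = ½·c·h_c  ⇒  h_c = 2·Area/c = 29.93/8.37257 ≈ 3.57477

Area = 14.965, h_c = 3.575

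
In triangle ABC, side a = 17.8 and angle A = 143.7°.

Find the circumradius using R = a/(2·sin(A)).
R = a/(2·sin(A)) = 17.8/(2·sin(143.7°))
sin(143.7°) ≈ 0.592013
R ≈ 17.8/(2·0.592013) = 17.8/1.18403 ≈ 15.0334

R = 15.03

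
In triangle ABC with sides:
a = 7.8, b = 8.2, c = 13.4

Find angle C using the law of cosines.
c² = a² + b² − 2ab·cos(C)  ⇒  cos(C) = (a² + b² − c²)/(2ab)
cos(C) = (7.8² + 8.2² − 13.4²)/(2·7.8·8.2) = (60.84 + 67.24 − 179.56)/127.92 = -51.48/127.92 ≈ -0.402439
C = arccos(-0.402439) ≈ 113.731°

C = 113.7°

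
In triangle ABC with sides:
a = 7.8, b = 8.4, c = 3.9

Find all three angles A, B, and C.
Law of cosines for each angle (a² = 60.84, b² = 70.56, c² = 15.21):
cos(A) = (b² + c² − a²)/(2bc) = (70.56 + 15.21 − 60.84)/(2·8.4·3.9) = 24.93/65.52 ≈ 0.380495  ⇒  A ≈ 67.6357°
cos(B) = (a² + c² − b²)/(2ac) = (60.84 + 15.21 − 70.56)/(2·7.8·3.9) = 5.49/60.84 ≈ 0.0902367  ⇒  B ≈ 84.8228°
cos(C) = (a² + b² − c²)/(2ab) = (60.84 + 70.56 − 15.21)/(2·7.8·8.4) = 116.19/131.04 ≈ 0.886676  ⇒  C ≈ 27.5415°
Check: A + B + C ≈ 180°

A = 67.64°, B = 84.82°, C = 27.54°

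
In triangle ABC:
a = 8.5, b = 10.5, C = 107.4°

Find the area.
Two sides and the included angle (SAS): A = ½·a·b·sin(C) = ½·8.5·10.5·sin(107.4°)
sin(107.4°) ≈ 0.95424
A ≈ ½·89.25·0.95424 = 44.625·0.95424 ≈ 42.583

Area = 42.58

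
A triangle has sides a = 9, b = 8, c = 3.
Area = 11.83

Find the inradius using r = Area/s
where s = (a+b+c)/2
s = (9 + 8 + 3)/2 = 20/2 = 10
r = Area/s = 11.83/10 ≈ 1.183

r = 1.183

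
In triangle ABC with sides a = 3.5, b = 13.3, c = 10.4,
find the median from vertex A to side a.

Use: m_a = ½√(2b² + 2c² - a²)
m_a = ½√(2·13.3² + 2·10.4² − 3.5²) = ½√(2·176.89 + 2·108.16 − 12.25) = ½√(353.78 + 216.32 − 12.25) = ½√557.85
√557.85 ≈ 23.6188, so m_a ≈ 11.8094

m_a = 11.81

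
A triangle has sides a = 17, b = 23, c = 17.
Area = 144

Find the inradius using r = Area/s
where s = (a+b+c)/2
s = (17 + 23 + 17)/2 = 57/2 = 28.5
r = Area/s = 144/28.5 ≈ 5.05263

r = 5.053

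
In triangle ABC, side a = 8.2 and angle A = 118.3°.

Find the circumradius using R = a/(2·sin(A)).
R = a/(2·sin(A)) = 8.2/(2·sin(118.3°))
sin(118.3°) ≈ 0.880477
R ≈ 8.2/(2·0.880477) = 8.2/1.76095 ≈ 4.65656

R = 4.657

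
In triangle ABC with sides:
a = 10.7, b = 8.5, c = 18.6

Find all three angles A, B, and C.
Law of cosines for each angle (a² = 114.49, b² = 72.25, c² = 345.96):
cos(A) = (b² + c² − a²)/(2bc) = (72.25 + 345.96 − 114.49)/(2·8.5·18.6) = 303.72/316.2 ≈ 0.960531  ⇒  A ≈ 16.1511°
cos(B) = (a² + c² − b²)/(2ac) = (114.49 + 345.96 − 72.25)/(2·10.7·18.6) = 388.2/398.04 ≈ 0.975279  ⇒  B ≈ 12.7665°
cos(C) = (a² + b² − c²)/(2ab) = (114.49 + 72.25 − 345.96)/(2·10.7·8.5) = -159.22/181.9 ≈ -0.875316  ⇒  C ≈ 151.082°
Check: A + B + C ≈ 180°

A = 16.15°, B = 12.77°, C = 151.1°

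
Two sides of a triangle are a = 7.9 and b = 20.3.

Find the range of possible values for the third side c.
Triangle inequality: |a − b| < c < a + b
|a − b| = |7.9 − 20.3| = 12.4
a + b = 7.9 + 20.3 = 28.2

12.4 < c < 28.2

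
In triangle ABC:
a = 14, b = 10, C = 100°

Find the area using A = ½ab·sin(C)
A = ½·a·b·sin(C) = ½·14·10·sin(100°)
sin(100°) ≈ 0.984808
A ≈ ½·140·0.984808 = 70·0.984808 ≈ 68.9365

Area = 68.94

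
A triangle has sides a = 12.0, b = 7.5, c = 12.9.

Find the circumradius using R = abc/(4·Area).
First find the area with Heron's formula.
s = (12.0 + 7.5 + 12.9)/2 = 16.2
Area = √(s(s−a)(s−b)(s−c)) = √(16.2·4.2·8.7·3.3) ≈ √1953.43 ≈ 44.1976
abc = 12.0·7.5·12.9 = 1161
R = abc/(4·Area) ≈ 1161/(4·44.1976) = 1161/176.79 ≈ 6.5671

R = 6.567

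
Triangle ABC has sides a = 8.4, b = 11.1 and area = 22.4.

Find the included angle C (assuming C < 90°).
Area = ½·a·b·sin(C)  ⇒  sin(C) = 2·Area/(a·b) = 2·22.4/(8.4·11.1) = 44.8/93.24 ≈ 0.48048
C = arcsin(0.48048) ≈ 28.7168° (taking the acute solution since C < 90°)

C = 28.72°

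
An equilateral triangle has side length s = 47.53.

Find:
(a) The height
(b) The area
(a) The height splits the triangle into two 30-60-90 halves: h = s·√3/2 = 47.53·1.73205/2 ≈ 82.3244/2 ≈ 41.1622
(b) Area = (√3/4)·s² = (√3/4)·47.53² = (√3/4)·2259.1009 ≈ 0.433013·2259.1009 ≈ 978.219

Height = 41.16, Area = 978.2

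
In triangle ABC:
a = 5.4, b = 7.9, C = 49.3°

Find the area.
Two sides and the included angle (SAS): A = ½·a·b·sin(C) = ½·5.4·7.9·sin(49.3°)
sin(49.3°) ≈ 0.758134
A ≈ ½·42.66·0.758134 = 21.33·0.758134 ≈ 16.171

Area = 16.17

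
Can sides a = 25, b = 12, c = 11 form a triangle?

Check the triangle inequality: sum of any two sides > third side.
a + b vs c: 25 + 12 = 37 > 11  ✓
a + c vs b: 25 + 11 = 36 > 12  ✓
b + c vs a: 12 + 11 = 23 ≤ 25  ✗

No: 12 + 11 = 23 is not > 25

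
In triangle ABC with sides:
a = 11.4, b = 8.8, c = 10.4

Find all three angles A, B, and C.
Law of cosines for each angle (a² = 129.96, b² = 77.44, c² = 108.16):
cos(A) = (b² + c² − a²)/(2bc) = (77.44 + 108.16 − 129.96)/(2·8.8·10.4) = 55.64/183.04 ≈ 0.303977  ⇒  A ≈ 72.3034°
cos(B) = (a² + c² − b²)/(2ac) = (129.96 + 108.16 − 77.44)/(2·11.4·10.4) = 160.68/237.12 ≈ 0.677632  ⇒  B ≈ 47.3412°
cos(C) = (a² + b² − c²)/(2ab) = (129.96 + 77.44 − 108.16)/(2·11.4·8.8) = 99.24/200.64 ≈ 0.494617  ⇒  C ≈ 60.3555°
Check: A + B + C ≈ 180°

A = 72.3°, B = 47.34°, C = 60.36°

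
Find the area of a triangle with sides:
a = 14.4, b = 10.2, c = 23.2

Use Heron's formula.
s = (14.4 + 10.2 + 23.2)/2 = 47.8/2 = 23.9
s − a = 9.5, s − b = 13.7, s − c = 0.7
s(s−a)(s−b)(s−c) = 23.9·9.5·13.7·0.7 ≈ 2177.41
Area = √2177.41 ≈ 46.6627

Area = 46.66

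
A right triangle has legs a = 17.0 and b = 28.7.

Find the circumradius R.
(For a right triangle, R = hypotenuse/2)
Hypotenuse c = √(a² + b²) = √(289 + 823.69) = √1112.69 ≈ 33.357
R = c/2 ≈ 33.357/2 ≈ 16.6785

R = 16.68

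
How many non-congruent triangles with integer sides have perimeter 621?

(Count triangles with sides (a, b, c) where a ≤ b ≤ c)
Let a ≤ b ≤ c with a + b + c = 621. The only binding inequality is a + b > c, i.e. 621 − c > c, so c < 621/2; and c ≥ 621/3 since c is the largest side.
So 207 ≤ c ≤ 310. For each c, b runs from ⌈(621 − c)/2⌉ up to c (then a = 621 − b − c satisfies 1 ≤ a ≤ b automatically), giving c − ⌈(621 − c)/2⌉ + 1 choices.
Summing over c: 1 + 2 + 4 + 5 + … + 154 + 155  (104 terms, c = 207, …, 310) = 8112
Check (closed form: nearest integer to p²/48 for even p, (p+3)²/48 for odd p): (621+3)²/48 = 624²/48 = 389376/48 ≈ 8112.00 → 8112

8112 triangles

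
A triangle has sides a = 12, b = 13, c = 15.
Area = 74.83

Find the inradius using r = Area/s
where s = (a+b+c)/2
s = (12 + 13 + 15)/2 = 40/2 = 20
r = Area/s = 74.83/20 ≈ 3.7415

r = 3.741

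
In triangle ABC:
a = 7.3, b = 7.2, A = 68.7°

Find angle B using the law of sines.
a/sin(A) = b/sin(B)  ⇒  sin(B) = b·sin(A)/a = 7.2·sin(68.7°)/7.3
sin(68.7°) ≈ 0.931691
sin(B) ≈ 7.2·0.931691/7.3 ≈ 6.70818/7.3 ≈ 0.918928
B = arcsin(0.918928) ≈ 66.7699°
(Since b ≤ a we need B ≤ A, so the obtuse alternative 180° − 66.7699° ≈ 113.23° is rejected.)

B = 66.77°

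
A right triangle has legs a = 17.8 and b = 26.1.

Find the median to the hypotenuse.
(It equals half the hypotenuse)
Hypotenuse c = √(a² + b²) = √(316.84 + 681.21) = √998.05 ≈ 31.5919
Median to hypotenuse = c/2 ≈ 31.5919/2 ≈ 15.796

Median = 15.8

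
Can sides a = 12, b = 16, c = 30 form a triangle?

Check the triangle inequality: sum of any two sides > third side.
a + b vs c: 12 + 16 = 28 ≤ 30  ✗
a + c vs b: 12 + 30 = 42 > 16  ✓
b + c vs a: 16 + 30 = 46 > 12  ✓

No: 12 + 16 = 28 is not > 30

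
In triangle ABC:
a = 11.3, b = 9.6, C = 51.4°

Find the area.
Two sides and the included angle (SAS): A = ½·a·b·sin(C) = ½·11.3·9.6·sin(51.4°)
sin(51.4°) ≈ 0.78152
A ≈ ½·108.48·0.78152 = 54.24·0.78152 ≈ 42.3897

Area = 42.39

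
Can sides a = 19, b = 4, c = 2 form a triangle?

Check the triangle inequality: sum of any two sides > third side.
a + b vs c: 19 + 4 = 23 > 2  ✓
a + c vs b: 19 + 2 = 21 > 4  ✓
b + c vs a: 4 + 2 = 6 ≤ 19  ✗

No: 4 + 2 = 6 is not > 19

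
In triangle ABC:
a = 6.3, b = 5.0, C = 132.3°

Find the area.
Two sides and the included angle (SAS): A = ½·a·b·sin(C) = ½·6.3·5.0·sin(132.3°)
sin(132.3°) ≈ 0.739631
A ≈ ½·31.5·0.739631 = 15.75·0.739631 ≈ 11.6492

Area = 11.65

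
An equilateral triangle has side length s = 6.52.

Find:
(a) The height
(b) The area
(a) The height splits the triangle into two 30-60-90 halves: h = s·√3/2 = 6.52·1.73205/2 ≈ 11.293/2 ≈ 5.64649
(b) Area = (√3/4)·s² = (√3/4)·6.52² = (√3/4)·42.5104 ≈ 0.433013·42.5104 ≈ 18.4075

Height = 5.646, Area = 18.41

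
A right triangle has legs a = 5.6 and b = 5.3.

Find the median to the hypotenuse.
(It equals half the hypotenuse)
Hypotenuse c = √(a² + b²) = √(31.36 + 28.09) = √59.45 ≈ 7.71038
Median to hypotenuse = c/2 ≈ 7.71038/2 ≈ 3.85519

Median = 3.855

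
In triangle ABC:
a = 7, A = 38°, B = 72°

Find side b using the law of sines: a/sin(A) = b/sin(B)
a/sin(A) = b/sin(B)  ⇒  b = a·sin(B)/sin(A) = 7·sin(72°)/sin(38°)
sin(72°) ≈ 0.951057, sin(38°) ≈ 0.615661
b ≈ 7·0.951057/0.615661 ≈ 6.6574/0.615661 ≈ 10.8134

b = 10.81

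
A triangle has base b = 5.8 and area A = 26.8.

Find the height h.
A = ½·b·h  ⇒  h = 2A/b = 2·26.8/5.8 = 53.6/5.8 ≈ 9.24138

h = 9.241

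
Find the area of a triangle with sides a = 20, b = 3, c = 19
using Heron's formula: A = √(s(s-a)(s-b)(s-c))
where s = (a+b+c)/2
s = (20 + 3 + 19)/2 = 42/2 = 21
s − a = 1, s − b = 18, s − c = 2
s(s−a)(s−b)(s−c) = 21·1·18·2 = 756
Area = √756 ≈ 27.4955

s = 21.0, Area = 27.5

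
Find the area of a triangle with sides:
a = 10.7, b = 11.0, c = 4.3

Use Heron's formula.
s = (10.7 + 11.0 + 4.3)/2 = 26/2 = 13
s − a = 2.3, s − b = 2, s − c = 8.7
s(s−a)(s−b)(s−c) = 13·2.3·2·8.7 ≈ 520.26
Area = √520.26 ≈ 22.8092

Area = 22.81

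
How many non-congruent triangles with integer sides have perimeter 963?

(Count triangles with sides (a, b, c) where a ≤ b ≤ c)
Let a ≤ b ≤ c with a + b + c = 963. The only binding inequality is a + b > c, i.e. 963 − c > c, so c < 963/2; and c ≥ 963/3 since c is the largest side.
So 321 ≤ c ≤ 481. For each c, b runs from ⌈(963 − c)/2⌉ up to c (then a = 963 − b − c satisfies 1 ≤ a ≤ b automatically), giving c − ⌈(963 − c)/2⌉ + 1 choices.
Summing over c: 1 + 2 + 4 + 5 + … + 239 + 241  (161 terms, c = 321, …, 481) = 19441
Check (closed form: nearest integer to p²/48 for even p, (p+3)²/48 for odd p): (963+3)²/48 = 966²/48 = 933156/48 ≈ 19440.75 → 19441

19441 triangles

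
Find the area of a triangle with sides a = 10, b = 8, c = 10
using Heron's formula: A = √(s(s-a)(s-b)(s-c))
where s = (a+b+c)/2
s = (10 + 8 + 10)/2 = 28/2 = 14
s − a = 4, s − b = 6, s − c = 4
s(s−a)(s−b)(s−c) = 14·4·6·4 = 1344
Area = √1344 ≈ 36.6606

s = 14.0, Area = 36.66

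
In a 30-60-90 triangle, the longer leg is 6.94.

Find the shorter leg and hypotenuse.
In a 30-60-90 triangle the sides are in ratio 1 : √3 : 2, so short leg = long leg/√3 and hypotenuse = 2·(short leg).
Short leg = 6.94/√3 ≈ 6.94/1.73205 ≈ 4.00681
Hypotenuse = 2·4.00681 ≈ 8.01362

Short leg = 4.007, Hypotenuse = 8.014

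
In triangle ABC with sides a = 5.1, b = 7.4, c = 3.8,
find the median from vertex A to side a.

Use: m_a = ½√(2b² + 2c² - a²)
m_a = ½√(2·7.4² + 2·3.8² − 5.1²) = ½√(2·54.76 + 2·14.44 − 26.01) = ½√(109.52 + 28.88 − 26.01) = ½√112.39
√112.39 ≈ 10.6014, so m_a ≈ 5.30071

m_a = 5.301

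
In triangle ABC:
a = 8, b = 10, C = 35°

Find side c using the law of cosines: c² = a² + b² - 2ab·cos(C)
c² = 8² + 10² − 2·8·10·cos(35°)
cos(35°) ≈ 0.819152
c² ≈ 64 + 100 − 160·(0.819152) ≈ 164 − 131.064 ≈ 32.9357
c ≈ √32.9357 ≈ 5.73896

c = 5.739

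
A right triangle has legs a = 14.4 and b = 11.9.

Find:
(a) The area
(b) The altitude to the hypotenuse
(a) The legs are perpendicular, so Area = ½·a·b = ½·14.4·11.9 = ½·171.36 = 85.68
(b) Hypotenuse c = √(a² + b²) = √(207.36 + 141.61) = √348.97 ≈ 18.6807
    Area = ½·c·h_c  ⇒  h_c = 2·Area/c = 171.36/18.6807 ≈ 9.17308

Area = 85.68, h_c = 9.173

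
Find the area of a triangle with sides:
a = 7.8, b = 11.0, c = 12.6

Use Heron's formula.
s = (7.8 + 11.0 + 12.6)/2 = 31.4/2 = 15.7
s − a = 7.9, s − b = 4.7, s − c = 3.1
s(s−a)(s−b)(s−c) = 15.7·7.9·4.7·3.1 ≈ 1807.12
Area = √1807.12 ≈ 42.5102

Area = 42.51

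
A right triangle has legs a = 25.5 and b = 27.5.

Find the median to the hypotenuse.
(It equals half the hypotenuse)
Hypotenuse c = √(a² + b²) = √(650.25 + 756.25) = √1406.5 ≈ 37.5033
Median to hypotenuse = c/2 ≈ 37.5033/2 ≈ 18.7517

Median = 18.75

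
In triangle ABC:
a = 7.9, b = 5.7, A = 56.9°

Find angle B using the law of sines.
a/sin(A) = b/sin(B)  ⇒  sin(B) = b·sin(A)/a = 5.7·sin(56.9°)/7.9
sin(56.9°) ≈ 0.837719
sin(B) ≈ 5.7·0.837719/7.9 ≈ 4.775/7.9 ≈ 0.60443
B = arcsin(0.60443) ≈ 37.1878°
(Since b ≤ a we need B ≤ A, so the obtuse alternative 180° − 37.1878° ≈ 142.812° is rejected.)

B = 37.19°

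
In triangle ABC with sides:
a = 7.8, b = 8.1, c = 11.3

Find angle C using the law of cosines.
c² = a² + b² − 2ab·cos(C)  ⇒  cos(C) = (a² + b² − c²)/(2ab)
cos(C) = (7.8² + 8.1² − 11.3²)/(2·7.8·8.1) = (60.84 + 65.61 − 127.69)/126.36 = -1.24/126.36 ≈ -0.00981323
C = arccos(-0.00981323) ≈ 90.5623°

C = 90.56°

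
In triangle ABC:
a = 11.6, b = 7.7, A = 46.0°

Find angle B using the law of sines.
a/sin(A) = b/sin(B)  ⇒  sin(B) = b·sin(A)/a = 7.7·sin(46.0°)/11.6
sin(46.0°) ≈ 0.71934
sin(B) ≈ 7.7·0.71934/11.6 ≈ 5.53892/11.6 ≈ 0.477493
B = arcsin(0.477493) ≈ 28.5218°
(Since b ≤ a we need B ≤ A, so the obtuse alternative 180° − 28.5218° ≈ 151.478° is rejected.)

B = 28.52°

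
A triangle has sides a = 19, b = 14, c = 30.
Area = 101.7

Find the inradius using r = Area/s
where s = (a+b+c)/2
s = (19 + 14 + 30)/2 = 63/2 = 31.5
r = Area/s = 101.7/31.5 ≈ 3.22857

r = 3.229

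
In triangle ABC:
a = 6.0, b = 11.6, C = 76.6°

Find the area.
Two sides and the included angle (SAS): A = ½·a·b·sin(C) = ½·6.0·11.6·sin(76.6°)
sin(76.6°) ≈ 0.972776
A ≈ ½·69.6·0.972776 = 34.8·0.972776 ≈ 33.8526

Area = 33.85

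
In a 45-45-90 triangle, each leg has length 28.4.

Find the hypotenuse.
In a 45-45-90 triangle the sides are in ratio 1 : 1 : √2, so hypotenuse = leg·√2.
Hypotenuse = 28.4·√2 ≈ 28.4·1.41421 ≈ 40.1637

Hypotenuse = 28.4√2 = 40.16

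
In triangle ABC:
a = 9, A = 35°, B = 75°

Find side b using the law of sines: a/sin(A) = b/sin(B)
a/sin(A) = b/sin(B)  ⇒  b = a·sin(B)/sin(A) = 9·sin(75°)/sin(35°)
sin(75°) ≈ 0.965926, sin(35°) ≈ 0.573576
b ≈ 9·0.965926/0.573576 ≈ 8.69333/0.573576 ≈ 15.1564

b = 15.16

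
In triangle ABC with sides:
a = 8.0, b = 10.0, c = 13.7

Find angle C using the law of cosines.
c² = a² + b² − 2ab·cos(C)  ⇒  cos(C) = (a² + b² − c²)/(2ab)
cos(C) = (8.0² + 10.0² − 13.7²)/(2·8.0·10.0) = (64 + 100 − 187.69)/160 = -23.69/160 ≈ -0.148062
C = arccos(-0.148062) ≈ 98.5147°

C = 98.51°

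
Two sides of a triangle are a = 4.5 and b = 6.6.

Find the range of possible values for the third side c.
Triangle inequality: |a − b| < c < a + b
|a − b| = |4.5 − 6.6| = 2.1
a + b = 4.5 + 6.6 = 11.1

2.1 < c < 11.1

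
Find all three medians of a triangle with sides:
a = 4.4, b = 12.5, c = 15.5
Median formula: m_a = ½√(2b² + 2c² − a²) (and cyclically). a² = 19.36, b² = 156.25, c² = 240.25.
m_a = ½√(2·156.25 + 2·240.25 − 19.36) = ½√773.64 ≈ ½·27.8144 ≈ 13.9072
m_b = ½√(2·19.36 + 2·240.25 − 156.25) = ½√362.97 ≈ ½·19.0518 ≈ 9.52589
m_c = ½√(2·19.36 + 2·156.25 − 240.25) = ½√110.97 ≈ ½·10.5342 ≈ 5.26711

m_a = 13.91, m_b = 9.526, m_c = 5.267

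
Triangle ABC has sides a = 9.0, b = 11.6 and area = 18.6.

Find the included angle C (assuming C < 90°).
Area = ½·a·b·sin(C)  ⇒  sin(C) = 2·Area/(a·b) = 2·18.6/(9.0·11.6) = 37.2/104.4 ≈ 0.356322
C = arcsin(0.356322) ≈ 20.8745° (taking the acute solution since C < 90°)

C = 20.87°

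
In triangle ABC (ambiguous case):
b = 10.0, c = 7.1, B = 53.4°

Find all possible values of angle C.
b/sin(B) = c/sin(C)  ⇒  sin(C) = c·sin(B)/b = 7.1·sin(53.4°)/10.0
sin(53.4°) ≈ 0.802817
sin(C) ≈ 7.1·0.802817/10.0 ≈ 5.7/10.0 ≈ 0.57
Candidate 1: C₁ = arcsin(0.57) ≈ 34.7503°  →  A = 180° − 53.4° − 34.7503° ≈ 91.8497° > 0, valid
Candidate 2: C₂ = 180° − C₁ ≈ 145.25°  →  A = 180° − 53.4° − 145.25° ≈ -18.6497° ≤ 0, not a valid triangle

C = 34.75° (one solution)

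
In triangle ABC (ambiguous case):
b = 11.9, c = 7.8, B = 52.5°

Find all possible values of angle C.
b/sin(B) = c/sin(C)  ⇒  sin(C) = c·sin(B)/b = 7.8·sin(52.5°)/11.9
sin(52.5°) ≈ 0.793353
sin(C) ≈ 7.8·0.793353/11.9 ≈ 6.18816/11.9 ≈ 0.520013
Candidate 1: C₁ = arcsin(0.520013) ≈ 31.3331°  →  A = 180° − 52.5° − 31.3331° ≈ 96.1669° > 0, valid
Candidate 2: C₂ = 180° − C₁ ≈ 148.667°  →  A = 180° − 52.5° − 148.667° ≈ -21.1669° ≤ 0, not a valid triangle

C = 31.33° (one solution)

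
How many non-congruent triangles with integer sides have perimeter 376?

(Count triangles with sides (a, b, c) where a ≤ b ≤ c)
Let a ≤ b ≤ c with a + b + c = 376. The only binding inequality is a + b > c, i.e. 376 − c > c, so c < 376/2; and c ≥ 376/3 since c is the largest side.
So 126 ≤ c ≤ 187. For each c, b runs from ⌈(376 − c)/2⌉ up to c (then a = 376 − b − c satisfies 1 ≤ a ≤ b automatically), giving c − ⌈(376 − c)/2⌉ + 1 choices.
Summing over c: 2 + 3 + 5 + 6 + … + 92 + 93  (62 terms, c = 126, …, 187) = 2945
Check (closed form: nearest integer to p²/48 for even p, (p+3)²/48 for odd p): 376²/48 = 141376/48 ≈ 2945.33 → 2945

2945 triangles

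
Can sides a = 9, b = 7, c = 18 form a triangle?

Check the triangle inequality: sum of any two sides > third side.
a + b vs c: 9 + 7 = 16 ≤ 18  ✗
a + c vs b: 9 + 18 = 27 > 7  ✓
b + c vs a: 7 + 18 = 25 > 9  ✓

No: 9 + 7 = 16 is not > 18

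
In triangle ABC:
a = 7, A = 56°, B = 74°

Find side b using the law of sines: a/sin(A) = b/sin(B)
a/sin(A) = b/sin(B)  ⇒  b = a·sin(B)/sin(A) = 7·sin(74°)/sin(56°)
sin(74°) ≈ 0.961262, sin(56°) ≈ 0.829038
b ≈ 7·0.961262/0.829038 ≈ 6.72883/0.829038 ≈ 8.11644

b = 8.116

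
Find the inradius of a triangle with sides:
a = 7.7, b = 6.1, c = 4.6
r = Area/s where s is the semi-perimeter.
s = (7.7 + 6.1 + 4.6)/2 = 18.4/2 = 9.2
Area = √(s(s−a)(s−b)(s−c)) = √(9.2·1.5·3.1·4.6) ≈ √196.788 ≈ 14.0281
r ≈ 14.0281/9.2 ≈ 1.5248

r = 1.525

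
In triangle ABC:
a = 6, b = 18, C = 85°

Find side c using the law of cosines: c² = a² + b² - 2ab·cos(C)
c² = 6² + 18² − 2·6·18·cos(85°)
cos(85°) ≈ 0.0871557
c² ≈ 36 + 324 − 216·(0.0871557) ≈ 360 − 18.8256 ≈ 341.174
c ≈ √341.174 ≈ 18.4709

c = 18.47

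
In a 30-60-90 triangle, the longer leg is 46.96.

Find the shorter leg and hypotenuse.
In a 30-60-90 triangle the sides are in ratio 1 : √3 : 2, so short leg = long leg/√3 and hypotenuse = 2·(short leg).
Short leg = 46.96/√3 ≈ 46.96/1.73205 ≈ 27.1124
Hypotenuse = 2·27.1124 ≈ 54.2247

Short leg = 27.11, Hypotenuse = 54.22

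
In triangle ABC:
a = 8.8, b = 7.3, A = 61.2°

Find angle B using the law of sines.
a/sin(A) = b/sin(B)  ⇒  sin(B) = b·sin(A)/a = 7.3·sin(61.2°)/8.8
sin(61.2°) ≈ 0.876307
sin(B) ≈ 7.3·0.876307/8.8 ≈ 6.39704/8.8 ≈ 0.726936
B = arcsin(0.726936) ≈ 46.6302°
(Since b ≤ a we need B ≤ A, so the obtuse alternative 180° − 46.6302° ≈ 133.37° is rejected.)

B = 46.63°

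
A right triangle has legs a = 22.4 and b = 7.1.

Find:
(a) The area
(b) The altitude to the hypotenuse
(a) The legs are perpendicular, so Area = ½·a·b = ½·22.4·7.1 = ½·159.04 = 79.52
(b) Hypotenuse c = √(a² + b²) = √(501.76 + 50.41) = √552.17 ≈ 23.4983
    Area = ½·c·h_c  ⇒  h_c = 2·Area/c = 159.04/23.4983 ≈ 6.76815

Area = 79.52, h_c = 6.768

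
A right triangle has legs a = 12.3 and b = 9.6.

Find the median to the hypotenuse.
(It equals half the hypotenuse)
Hypotenuse c = √(a² + b²) = √(151.29 + 92.16) = √243.45 ≈ 15.6029
Median to hypotenuse = c/2 ≈ 15.6029/2 ≈ 7.80144

Median = 7.801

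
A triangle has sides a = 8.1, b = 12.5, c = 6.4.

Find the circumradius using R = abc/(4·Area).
First find the area with Heron's formula.
s = (8.1 + 12.5 + 6.4)/2 = 13.5
Area = √(s(s−a)(s−b)(s−c)) = √(13.5·5.4·1·7.1) ≈ √517.59 ≈ 22.7506
abc = 8.1·12.5·6.4 = 648
R = abc/(4·Area) ≈ 648/(4·22.7506) = 648/91.0024 ≈ 7.12069

R = 7.121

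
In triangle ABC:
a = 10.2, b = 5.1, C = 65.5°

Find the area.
Two sides and the included angle (SAS): A = ½·a·b·sin(C) = ½·10.2·5.1·sin(65.5°)
sin(65.5°) ≈ 0.909961
A ≈ ½·52.02·0.909961 = 26.01·0.909961 ≈ 23.6681

Area = 23.67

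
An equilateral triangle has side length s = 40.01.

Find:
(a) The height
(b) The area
(a) The height splits the triangle into two 30-60-90 halves: h = s·√3/2 = 40.01·1.73205/2 ≈ 69.2994/2 ≈ 34.6497
(b) Area = (√3/4)·s² = (√3/4)·40.01² = (√3/4)·1600.8001 ≈ 0.433013·1600.8001 ≈ 693.167

Height = 34.65, Area = 693.2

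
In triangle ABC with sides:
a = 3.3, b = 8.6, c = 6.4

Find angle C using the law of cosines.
c² = a² + b² − 2ab·cos(C)  ⇒  cos(C) = (a² + b² − c²)/(2ab)
cos(C) = (3.3² + 8.6² − 6.4²)/(2·3.3·8.6) = (10.89 + 73.96 − 40.96)/56.76 = 43.89/56.76 ≈ 0.773256
C = arccos(0.773256) ≈ 39.3528°

C = 39.35°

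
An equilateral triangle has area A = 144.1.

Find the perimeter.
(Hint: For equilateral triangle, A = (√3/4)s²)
A = (√3/4)s²  ⇒  s² = 4A/√3 = 4·144.1/√3 = 576.4/1.73205 ≈ 332.785
s ≈ √332.785 ≈ 18.2424
Perimeter = 3s ≈ 3·18.2424 ≈ 54.7272

Perimeter = 54.73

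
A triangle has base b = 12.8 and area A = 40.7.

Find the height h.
A = ½·b·h  ⇒  h = 2A/b = 2·40.7/12.8 = 81.4/12.8 ≈ 6.35938

h = 6.359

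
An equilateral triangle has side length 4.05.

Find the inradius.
r = Area/s with s the semi-perimeter.
Area = (√3/4)·4.05² = (√3/4)·16.4025 ≈ 0.433013·16.4025 ≈ 7.10249
s = 3·4.05/2 = 6.075
r ≈ 7.10249/6.075 ≈ 1.16913
(Equivalently r = side/(2√3) = 4.05/3.4641 ≈ 1.16913.)

r = 1.169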